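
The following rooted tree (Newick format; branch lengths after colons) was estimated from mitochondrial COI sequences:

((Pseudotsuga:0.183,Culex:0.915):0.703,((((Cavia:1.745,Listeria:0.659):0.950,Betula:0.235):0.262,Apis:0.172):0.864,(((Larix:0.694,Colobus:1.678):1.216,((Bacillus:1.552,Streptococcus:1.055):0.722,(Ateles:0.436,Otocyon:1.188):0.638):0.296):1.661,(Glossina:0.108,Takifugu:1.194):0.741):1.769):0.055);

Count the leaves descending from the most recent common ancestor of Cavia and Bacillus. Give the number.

12

The MRCA of Cavia and Bacillus is the node subtending ((((Cavia,Listeria),Betula),Apis),(((Larix,Colobus),((Bacillus,Streptococcus),(Ateles,Otocyon))),(Glossina,Takifugu))).
That clade contains 12 terminal taxa: Apis, Ateles, Bacillus, Betula, Cavia, Colobus, Glossina, Larix, Listeria, Otocyon, Streptococcus, Takifugu.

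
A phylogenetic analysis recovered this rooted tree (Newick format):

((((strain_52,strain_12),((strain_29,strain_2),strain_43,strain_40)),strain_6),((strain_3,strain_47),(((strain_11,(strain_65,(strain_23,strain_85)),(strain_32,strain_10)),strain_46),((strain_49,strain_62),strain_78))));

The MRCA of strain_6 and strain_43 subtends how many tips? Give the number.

The MRCA of strain_6 and strain_43 is the node subtending (((strain_52,strain_12),((strain_29,strain_2),strain_43,strain_40)),strain_6).
That clade contains 7 terminal taxa: strain_12, strain_2, strain_29, strain_40, strain_43, strain_52, strain_6.

7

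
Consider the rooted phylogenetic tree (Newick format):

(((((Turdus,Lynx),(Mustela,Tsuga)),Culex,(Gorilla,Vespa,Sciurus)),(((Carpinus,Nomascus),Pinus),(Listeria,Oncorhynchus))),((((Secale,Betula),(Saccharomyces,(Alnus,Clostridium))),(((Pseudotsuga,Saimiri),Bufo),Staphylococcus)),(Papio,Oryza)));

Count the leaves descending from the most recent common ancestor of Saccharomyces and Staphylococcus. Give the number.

The MRCA of Saccharomyces and Staphylococcus is the node subtending (((Secale,Betula),(Saccharomyces,(Alnus,Clostridium))),(((Pseudotsuga,Saimiri),Bufo),Staphylococcus)).
That clade contains 9 terminal taxa: Alnus, Betula, Bufo, Clostridium, Pseudotsuga, Saccharomyces, Saimiri, Secale, Staphylococcus.

9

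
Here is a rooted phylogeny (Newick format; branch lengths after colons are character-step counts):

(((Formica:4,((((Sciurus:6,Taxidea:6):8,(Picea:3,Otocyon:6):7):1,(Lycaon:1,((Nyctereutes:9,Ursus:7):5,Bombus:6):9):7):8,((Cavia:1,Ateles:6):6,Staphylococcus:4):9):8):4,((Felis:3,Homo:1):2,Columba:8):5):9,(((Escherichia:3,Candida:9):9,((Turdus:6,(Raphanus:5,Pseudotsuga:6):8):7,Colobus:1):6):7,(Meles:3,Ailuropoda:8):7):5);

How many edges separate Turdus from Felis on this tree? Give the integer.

9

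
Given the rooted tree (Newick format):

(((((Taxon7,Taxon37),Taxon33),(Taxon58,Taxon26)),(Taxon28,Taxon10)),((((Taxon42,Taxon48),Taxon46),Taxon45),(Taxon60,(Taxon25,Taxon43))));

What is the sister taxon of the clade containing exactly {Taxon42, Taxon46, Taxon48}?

The clade containing exactly {Taxon42, Taxon46, Taxon48} attaches to the tree at the node subtending (((Taxon42,Taxon48),Taxon46),Taxon45).
The other lineage descending from that same node — the sister group — is the single tip Taxon45.

Taxon45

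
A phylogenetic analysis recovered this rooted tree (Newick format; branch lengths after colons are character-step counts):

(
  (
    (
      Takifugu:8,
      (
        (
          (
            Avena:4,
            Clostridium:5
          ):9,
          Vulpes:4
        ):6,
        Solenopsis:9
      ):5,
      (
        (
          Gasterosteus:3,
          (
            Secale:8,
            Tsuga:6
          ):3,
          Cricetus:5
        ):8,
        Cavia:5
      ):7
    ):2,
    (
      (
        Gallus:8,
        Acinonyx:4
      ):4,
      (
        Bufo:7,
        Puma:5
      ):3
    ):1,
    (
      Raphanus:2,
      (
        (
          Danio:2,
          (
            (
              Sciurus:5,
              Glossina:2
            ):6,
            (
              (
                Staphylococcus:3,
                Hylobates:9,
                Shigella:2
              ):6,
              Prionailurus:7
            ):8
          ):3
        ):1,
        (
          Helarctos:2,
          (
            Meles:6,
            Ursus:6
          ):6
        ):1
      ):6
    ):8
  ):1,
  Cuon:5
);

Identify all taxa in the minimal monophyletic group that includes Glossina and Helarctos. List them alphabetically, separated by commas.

Tracing Glossina: it sits inside (Sciurus,Glossina).
Tracing Helarctos: it sits inside (Helarctos,(Meles,Ursus)).
The smallest clade enclosing both is ((Danio,((Sciurus,Glossina),((Staphylococcus,Hylobates,Shigella),Prionailurus))),(Helarctos,(Meles,Ursus))); the answer is its 10 terminal taxa in alphabetical order.

Danio, Glossina, Helarctos, Hylobates, Meles, Prionailurus, Sciurus, Shigella, Staphylococcus, Ursus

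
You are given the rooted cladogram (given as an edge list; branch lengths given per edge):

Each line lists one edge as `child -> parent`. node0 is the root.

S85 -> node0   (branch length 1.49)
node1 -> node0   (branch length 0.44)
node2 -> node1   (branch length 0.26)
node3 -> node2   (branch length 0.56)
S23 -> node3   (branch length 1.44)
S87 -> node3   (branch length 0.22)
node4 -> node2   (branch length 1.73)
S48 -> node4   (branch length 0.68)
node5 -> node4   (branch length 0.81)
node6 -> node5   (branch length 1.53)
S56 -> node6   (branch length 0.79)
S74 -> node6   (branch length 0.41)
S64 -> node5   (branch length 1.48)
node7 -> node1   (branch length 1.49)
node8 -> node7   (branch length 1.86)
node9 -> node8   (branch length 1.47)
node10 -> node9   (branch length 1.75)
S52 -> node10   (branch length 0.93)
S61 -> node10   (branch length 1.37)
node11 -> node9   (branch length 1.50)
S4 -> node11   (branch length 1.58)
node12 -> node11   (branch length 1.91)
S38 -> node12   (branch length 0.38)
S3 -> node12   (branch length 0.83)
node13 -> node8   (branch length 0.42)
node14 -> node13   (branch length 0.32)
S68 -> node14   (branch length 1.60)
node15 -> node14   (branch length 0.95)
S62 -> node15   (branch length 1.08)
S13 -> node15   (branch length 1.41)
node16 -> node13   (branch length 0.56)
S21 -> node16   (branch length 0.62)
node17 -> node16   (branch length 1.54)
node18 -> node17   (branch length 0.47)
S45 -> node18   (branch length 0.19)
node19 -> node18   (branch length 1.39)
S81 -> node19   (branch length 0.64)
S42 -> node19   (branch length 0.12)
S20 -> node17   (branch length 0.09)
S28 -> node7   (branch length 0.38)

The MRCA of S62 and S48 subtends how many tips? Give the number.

20

The MRCA of S62 and S48 is the node subtending (((S23,S87),(S48,((S56,S74),S64))),((((S52,S61),(S4,(S38,S3))),((S68,(S62,S13)),(S21,((S45,(S81,S42)),S20)))),S28)).
That clade contains 20 terminal taxa: S13, S20, S21, S23, S28, S3, S38, S4, S42, S45, S48, S52, S56, S61, S62, S64, S68, S74, S81, S87.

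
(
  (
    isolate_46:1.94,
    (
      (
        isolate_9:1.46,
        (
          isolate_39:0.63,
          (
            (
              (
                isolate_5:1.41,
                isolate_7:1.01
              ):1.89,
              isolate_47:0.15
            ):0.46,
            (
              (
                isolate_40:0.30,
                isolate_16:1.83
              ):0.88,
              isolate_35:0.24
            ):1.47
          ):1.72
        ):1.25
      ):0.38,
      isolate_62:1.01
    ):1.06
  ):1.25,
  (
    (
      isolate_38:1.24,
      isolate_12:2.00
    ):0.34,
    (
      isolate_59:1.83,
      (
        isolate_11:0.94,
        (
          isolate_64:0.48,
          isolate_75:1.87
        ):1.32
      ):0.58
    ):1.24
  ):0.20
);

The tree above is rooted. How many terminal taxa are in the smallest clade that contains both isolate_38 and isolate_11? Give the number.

6

The MRCA of isolate_38 and isolate_11 is the node subtending ((isolate_38,isolate_12),(isolate_59,(isolate_11,(isolate_64,isolate_75)))).
That clade contains 6 terminal taxa: isolate_11, isolate_12, isolate_38, isolate_59, isolate_64, isolate_75.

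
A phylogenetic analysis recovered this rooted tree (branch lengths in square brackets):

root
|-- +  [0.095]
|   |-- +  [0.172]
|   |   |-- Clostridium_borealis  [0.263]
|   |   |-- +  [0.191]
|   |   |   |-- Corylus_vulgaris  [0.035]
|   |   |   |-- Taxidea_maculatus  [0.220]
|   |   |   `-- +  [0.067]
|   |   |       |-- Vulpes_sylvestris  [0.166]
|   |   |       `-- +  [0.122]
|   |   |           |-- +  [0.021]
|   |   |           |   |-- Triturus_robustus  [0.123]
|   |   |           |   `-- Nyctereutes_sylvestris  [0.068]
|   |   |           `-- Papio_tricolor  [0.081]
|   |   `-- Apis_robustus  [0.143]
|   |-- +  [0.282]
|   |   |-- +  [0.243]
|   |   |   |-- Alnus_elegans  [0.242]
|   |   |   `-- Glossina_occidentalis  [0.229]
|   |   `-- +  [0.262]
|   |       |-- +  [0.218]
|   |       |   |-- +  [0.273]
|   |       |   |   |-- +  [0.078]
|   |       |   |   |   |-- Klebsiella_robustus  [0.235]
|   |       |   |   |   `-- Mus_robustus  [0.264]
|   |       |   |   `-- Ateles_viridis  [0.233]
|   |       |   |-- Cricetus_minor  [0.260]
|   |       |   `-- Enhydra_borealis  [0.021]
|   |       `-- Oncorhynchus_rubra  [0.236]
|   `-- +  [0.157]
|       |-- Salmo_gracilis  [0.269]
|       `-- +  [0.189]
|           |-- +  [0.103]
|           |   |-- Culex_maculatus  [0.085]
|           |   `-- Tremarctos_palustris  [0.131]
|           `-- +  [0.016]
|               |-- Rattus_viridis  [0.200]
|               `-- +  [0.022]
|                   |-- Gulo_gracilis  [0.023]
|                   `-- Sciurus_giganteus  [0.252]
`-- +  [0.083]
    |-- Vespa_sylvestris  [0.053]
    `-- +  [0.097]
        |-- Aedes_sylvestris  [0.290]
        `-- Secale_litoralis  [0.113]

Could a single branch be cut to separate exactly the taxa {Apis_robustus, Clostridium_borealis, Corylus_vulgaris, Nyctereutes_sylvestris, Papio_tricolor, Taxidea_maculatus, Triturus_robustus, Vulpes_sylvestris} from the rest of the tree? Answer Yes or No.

Yes

The most recent common ancestor of these taxa subtends (Clostridium_borealis,(Corylus_vulgaris,Taxidea_maculatus,(Vulpes_sylvestris,((Triturus_robustus,Nyctereutes_sylvestris),Papio_tricolor))),Apis_robustus).
That clade has exactly 8 tips — every listed taxon and nothing else — so the group is monophyletic.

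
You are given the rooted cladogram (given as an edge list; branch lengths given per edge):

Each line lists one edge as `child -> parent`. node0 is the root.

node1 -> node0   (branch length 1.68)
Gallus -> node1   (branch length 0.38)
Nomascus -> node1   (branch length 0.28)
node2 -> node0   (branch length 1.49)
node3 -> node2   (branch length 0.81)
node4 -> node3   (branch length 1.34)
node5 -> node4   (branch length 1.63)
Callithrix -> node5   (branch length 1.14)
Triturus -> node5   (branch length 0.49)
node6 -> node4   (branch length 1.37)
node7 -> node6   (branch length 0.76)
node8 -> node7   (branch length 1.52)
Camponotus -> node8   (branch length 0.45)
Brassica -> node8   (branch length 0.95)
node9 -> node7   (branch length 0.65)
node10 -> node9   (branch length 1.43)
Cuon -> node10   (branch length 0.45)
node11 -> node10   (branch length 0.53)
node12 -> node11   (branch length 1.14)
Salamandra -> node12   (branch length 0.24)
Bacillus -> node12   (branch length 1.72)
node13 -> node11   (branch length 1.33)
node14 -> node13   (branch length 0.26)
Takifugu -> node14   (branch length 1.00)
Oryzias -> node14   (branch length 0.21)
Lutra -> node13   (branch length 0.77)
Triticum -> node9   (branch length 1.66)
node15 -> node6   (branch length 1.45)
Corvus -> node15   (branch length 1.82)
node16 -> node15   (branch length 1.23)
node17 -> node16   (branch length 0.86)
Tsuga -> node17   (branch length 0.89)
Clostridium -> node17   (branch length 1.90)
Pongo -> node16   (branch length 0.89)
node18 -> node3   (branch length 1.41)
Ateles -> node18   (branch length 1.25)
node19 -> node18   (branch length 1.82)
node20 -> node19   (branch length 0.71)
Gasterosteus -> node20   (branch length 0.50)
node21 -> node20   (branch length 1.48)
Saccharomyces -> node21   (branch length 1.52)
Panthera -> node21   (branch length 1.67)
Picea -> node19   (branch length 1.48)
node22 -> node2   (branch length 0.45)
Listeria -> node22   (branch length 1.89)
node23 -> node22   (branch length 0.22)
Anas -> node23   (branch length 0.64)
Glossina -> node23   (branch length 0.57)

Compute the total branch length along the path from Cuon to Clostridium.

The path runs Cuon → … → MRCA → … → Clostridium; the MRCA is the node subtending (((Camponotus,Brassica),((Cuon,((Salamandra,Bacillus),((Takifugu,Oryzias),Lutra))),Triticum)),(Corvus,((Tsuga,Clostridium),Pongo))).
Branch lengths along that path: 0.45 + 1.43 + 0.65 + 0.76 + 1.45 + 1.23 + 0.86 + 1.90 = 8.73.

8.73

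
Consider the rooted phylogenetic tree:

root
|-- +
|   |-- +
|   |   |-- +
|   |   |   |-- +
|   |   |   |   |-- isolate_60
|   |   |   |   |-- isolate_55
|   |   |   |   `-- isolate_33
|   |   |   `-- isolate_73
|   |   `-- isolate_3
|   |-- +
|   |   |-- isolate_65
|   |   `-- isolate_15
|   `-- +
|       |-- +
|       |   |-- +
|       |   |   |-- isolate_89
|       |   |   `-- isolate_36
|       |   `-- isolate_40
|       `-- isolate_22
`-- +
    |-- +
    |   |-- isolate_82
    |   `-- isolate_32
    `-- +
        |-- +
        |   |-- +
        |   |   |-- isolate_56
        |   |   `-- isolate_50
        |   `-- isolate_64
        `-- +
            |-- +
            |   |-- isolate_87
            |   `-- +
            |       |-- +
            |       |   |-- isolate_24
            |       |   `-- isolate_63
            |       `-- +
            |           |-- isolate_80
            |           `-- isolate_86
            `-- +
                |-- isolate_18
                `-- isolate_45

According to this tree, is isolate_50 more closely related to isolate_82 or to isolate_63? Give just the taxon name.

The MRCA of isolate_50 and isolate_63 subtends (((isolate_56,isolate_50),isolate_64),((isolate_87,((isolate_24,isolate_63),(isolate_80,isolate_86))),(isolate_18,isolate_45))) (10 taxa).
The MRCA of isolate_50 and isolate_82 subtends ((isolate_82,isolate_32),(((isolate_56,isolate_50),isolate_64),((isolate_87,((isolate_24,isolate_63),(isolate_80,isolate_86))),(isolate_18,isolate_45)))) (12 taxa).
The first is nested inside the second, so isolate_50 shares a more recent common ancestor with isolate_63.

isolate_63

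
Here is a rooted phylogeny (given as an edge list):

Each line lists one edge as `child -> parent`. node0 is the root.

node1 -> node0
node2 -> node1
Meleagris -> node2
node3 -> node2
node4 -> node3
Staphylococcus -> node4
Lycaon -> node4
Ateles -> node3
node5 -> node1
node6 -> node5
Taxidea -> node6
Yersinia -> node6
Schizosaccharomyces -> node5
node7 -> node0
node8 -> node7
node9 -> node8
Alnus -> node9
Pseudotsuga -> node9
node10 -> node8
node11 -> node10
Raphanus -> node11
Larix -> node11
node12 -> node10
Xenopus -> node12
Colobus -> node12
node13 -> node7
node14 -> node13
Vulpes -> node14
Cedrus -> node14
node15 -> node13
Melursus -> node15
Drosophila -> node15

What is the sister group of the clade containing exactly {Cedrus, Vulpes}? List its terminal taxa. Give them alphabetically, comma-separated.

The clade containing exactly {Cedrus, Vulpes} attaches to the tree at the node subtending ((Vulpes,Cedrus),(Melursus,Drosophila)).
The other lineage descending from that same node — the sister group — is (Melursus,Drosophila); its 2 tips in alphabetical order are the answer.

Drosophila, Melursus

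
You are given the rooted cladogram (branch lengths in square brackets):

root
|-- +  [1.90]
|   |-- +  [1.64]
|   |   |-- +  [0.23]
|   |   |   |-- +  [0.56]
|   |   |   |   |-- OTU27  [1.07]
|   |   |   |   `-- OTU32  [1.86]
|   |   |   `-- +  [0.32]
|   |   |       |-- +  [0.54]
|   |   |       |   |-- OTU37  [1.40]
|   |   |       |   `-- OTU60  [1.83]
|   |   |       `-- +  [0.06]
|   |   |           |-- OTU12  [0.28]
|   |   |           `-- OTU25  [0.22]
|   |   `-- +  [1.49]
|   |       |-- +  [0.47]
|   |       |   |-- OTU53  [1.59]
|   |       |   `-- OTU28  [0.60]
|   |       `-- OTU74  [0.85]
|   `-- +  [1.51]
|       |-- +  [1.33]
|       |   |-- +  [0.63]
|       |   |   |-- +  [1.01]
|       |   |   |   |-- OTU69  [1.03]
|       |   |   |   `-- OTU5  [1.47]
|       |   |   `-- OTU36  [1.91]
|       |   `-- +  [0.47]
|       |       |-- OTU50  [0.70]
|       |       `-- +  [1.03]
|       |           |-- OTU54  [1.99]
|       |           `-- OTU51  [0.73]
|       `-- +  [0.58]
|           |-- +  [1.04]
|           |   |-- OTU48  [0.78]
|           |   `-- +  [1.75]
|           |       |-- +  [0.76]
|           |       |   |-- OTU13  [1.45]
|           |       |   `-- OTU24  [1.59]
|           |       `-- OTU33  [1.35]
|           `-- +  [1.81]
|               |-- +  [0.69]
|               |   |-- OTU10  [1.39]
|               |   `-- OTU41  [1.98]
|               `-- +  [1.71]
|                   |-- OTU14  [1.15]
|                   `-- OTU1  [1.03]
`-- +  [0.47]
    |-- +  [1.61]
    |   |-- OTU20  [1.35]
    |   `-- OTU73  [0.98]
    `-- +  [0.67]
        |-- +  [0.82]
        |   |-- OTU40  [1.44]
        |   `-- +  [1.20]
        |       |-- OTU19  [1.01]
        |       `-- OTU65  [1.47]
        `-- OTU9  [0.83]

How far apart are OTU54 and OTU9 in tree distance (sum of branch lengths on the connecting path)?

10.20

The path runs OTU54 → … → MRCA → … → OTU9; the MRCA is the root of the tree.
Branch lengths along that path: 1.99 + 1.03 + 0.47 + 1.33 + 1.51 + 1.90 + 0.47 + 0.67 + 0.83 = 10.20.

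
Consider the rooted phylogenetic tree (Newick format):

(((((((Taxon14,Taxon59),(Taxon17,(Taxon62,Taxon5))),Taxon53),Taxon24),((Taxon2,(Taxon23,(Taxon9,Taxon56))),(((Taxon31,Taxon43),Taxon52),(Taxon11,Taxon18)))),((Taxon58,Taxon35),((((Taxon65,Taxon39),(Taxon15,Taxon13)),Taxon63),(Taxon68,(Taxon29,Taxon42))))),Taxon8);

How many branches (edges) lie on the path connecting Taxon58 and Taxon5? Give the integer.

10

The MRCA of Taxon58 and Taxon5 is the node subtending ((((((Taxon14,Taxon59),(Taxon17,(Taxon62,Taxon5))),Taxon53),Taxon24),((Taxon2,(Taxon23,(Taxon9,Taxon56))),(((Taxon31,Taxon43),Taxon52),(Taxon11,Taxon18)))),((Taxon58,Taxon35),((((Taxon65,Taxon39),(Taxon15,Taxon13)),Taxon63),(Taxon68,(Taxon29,Taxon42))))).
From Taxon58 up to that node: 3 branches. From Taxon5 up to the same node: 7 branches. Total: 3 + 7 = 10.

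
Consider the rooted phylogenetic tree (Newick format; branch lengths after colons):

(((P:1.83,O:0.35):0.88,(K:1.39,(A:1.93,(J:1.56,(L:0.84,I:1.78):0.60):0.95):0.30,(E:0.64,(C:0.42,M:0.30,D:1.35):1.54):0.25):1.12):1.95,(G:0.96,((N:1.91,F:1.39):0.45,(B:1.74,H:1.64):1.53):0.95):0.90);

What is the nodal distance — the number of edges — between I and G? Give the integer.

The MRCA of I and G is the root of the tree.
From I up to that node: 6 branches. From G up to the same node: 2 branches. Total: 6 + 2 = 8.

8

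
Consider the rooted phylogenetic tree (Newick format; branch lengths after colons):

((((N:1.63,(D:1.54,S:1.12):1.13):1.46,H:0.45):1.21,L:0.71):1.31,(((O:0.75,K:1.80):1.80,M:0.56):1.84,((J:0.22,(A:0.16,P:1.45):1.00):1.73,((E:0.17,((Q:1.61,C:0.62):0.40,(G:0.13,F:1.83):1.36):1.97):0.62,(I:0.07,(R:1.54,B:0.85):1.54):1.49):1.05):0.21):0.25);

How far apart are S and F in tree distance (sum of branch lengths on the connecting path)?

The path runs S → … → MRCA → … → F; the MRCA is the root of the tree.
Branch lengths along that path: 1.12 + 1.13 + 1.46 + 1.21 + 1.31 + 0.25 + 0.21 + 1.05 + 0.62 + 1.97 + 1.36 + 1.83 = 13.52.

13.52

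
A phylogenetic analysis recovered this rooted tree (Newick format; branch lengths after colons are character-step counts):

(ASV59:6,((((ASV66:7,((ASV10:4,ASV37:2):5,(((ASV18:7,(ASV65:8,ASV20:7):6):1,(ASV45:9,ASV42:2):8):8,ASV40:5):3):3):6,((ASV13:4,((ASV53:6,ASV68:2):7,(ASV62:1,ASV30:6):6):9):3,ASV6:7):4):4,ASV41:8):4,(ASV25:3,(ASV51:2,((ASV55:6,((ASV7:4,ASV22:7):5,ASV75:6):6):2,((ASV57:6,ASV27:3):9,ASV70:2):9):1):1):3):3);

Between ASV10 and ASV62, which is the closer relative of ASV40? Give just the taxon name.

The MRCA of ASV40 and ASV10 subtends ((ASV10,ASV37),(((ASV18,(ASV65,ASV20)),(ASV45,ASV42)),ASV40)) (8 taxa).
The MRCA of ASV40 and ASV62 subtends ((ASV66,((ASV10,ASV37),(((ASV18,(ASV65,ASV20)),(ASV45,ASV42)),ASV40))),((ASV13,((ASV53,ASV68),(ASV62,ASV30))),ASV6)) (15 taxa).
The first is nested inside the second, so ASV40 shares a more recent common ancestor with ASV10.

ASV10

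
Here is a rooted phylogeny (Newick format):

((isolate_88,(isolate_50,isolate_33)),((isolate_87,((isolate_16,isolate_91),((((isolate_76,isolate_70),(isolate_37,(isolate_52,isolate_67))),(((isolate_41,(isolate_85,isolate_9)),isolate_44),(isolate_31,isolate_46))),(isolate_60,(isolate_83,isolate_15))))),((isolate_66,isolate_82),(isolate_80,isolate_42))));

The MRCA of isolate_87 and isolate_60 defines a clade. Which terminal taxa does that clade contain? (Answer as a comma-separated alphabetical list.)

isolate_15, isolate_16, isolate_31, isolate_37, isolate_41, isolate_44, isolate_46, isolate_52, isolate_60, isolate_67, isolate_70, isolate_76, isolate_83, isolate_85, isolate_87, isolate_9, isolate_91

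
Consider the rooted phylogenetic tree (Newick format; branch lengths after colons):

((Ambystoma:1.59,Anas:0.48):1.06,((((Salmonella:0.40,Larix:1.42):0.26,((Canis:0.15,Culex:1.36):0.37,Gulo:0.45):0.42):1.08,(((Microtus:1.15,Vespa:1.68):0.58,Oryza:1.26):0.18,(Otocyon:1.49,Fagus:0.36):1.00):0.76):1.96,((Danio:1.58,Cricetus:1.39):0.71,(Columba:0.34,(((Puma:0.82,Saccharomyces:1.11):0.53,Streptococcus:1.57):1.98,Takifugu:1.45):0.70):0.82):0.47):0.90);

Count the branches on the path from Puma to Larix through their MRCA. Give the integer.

10

The MRCA of Puma and Larix is the node subtending ((((Salmonella,Larix),((Canis,Culex),Gulo)),(((Microtus,Vespa),Oryza),(Otocyon,Fagus))),((Danio,Cricetus),(Columba,(((Puma,Saccharomyces),Streptococcus),Takifugu)))).
From Puma up to that node: 6 branches. From Larix up to the same node: 4 branches. Total: 6 + 4 = 10.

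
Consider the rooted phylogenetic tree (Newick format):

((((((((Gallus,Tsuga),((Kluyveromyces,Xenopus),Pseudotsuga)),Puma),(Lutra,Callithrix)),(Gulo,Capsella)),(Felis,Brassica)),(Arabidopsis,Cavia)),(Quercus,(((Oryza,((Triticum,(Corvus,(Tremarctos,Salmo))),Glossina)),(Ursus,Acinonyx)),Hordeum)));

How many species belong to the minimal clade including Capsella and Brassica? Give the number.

12

The MRCA of Capsella and Brassica is the node subtending ((((((Gallus,Tsuga),((Kluyveromyces,Xenopus),Pseudotsuga)),Puma),(Lutra,Callithrix)),(Gulo,Capsella)),(Felis,Brassica)).
That clade contains 12 terminal taxa: Brassica, Callithrix, Capsella, Felis, Gallus, Gulo, Kluyveromyces, Lutra, Pseudotsuga, Puma, Tsuga, Xenopus.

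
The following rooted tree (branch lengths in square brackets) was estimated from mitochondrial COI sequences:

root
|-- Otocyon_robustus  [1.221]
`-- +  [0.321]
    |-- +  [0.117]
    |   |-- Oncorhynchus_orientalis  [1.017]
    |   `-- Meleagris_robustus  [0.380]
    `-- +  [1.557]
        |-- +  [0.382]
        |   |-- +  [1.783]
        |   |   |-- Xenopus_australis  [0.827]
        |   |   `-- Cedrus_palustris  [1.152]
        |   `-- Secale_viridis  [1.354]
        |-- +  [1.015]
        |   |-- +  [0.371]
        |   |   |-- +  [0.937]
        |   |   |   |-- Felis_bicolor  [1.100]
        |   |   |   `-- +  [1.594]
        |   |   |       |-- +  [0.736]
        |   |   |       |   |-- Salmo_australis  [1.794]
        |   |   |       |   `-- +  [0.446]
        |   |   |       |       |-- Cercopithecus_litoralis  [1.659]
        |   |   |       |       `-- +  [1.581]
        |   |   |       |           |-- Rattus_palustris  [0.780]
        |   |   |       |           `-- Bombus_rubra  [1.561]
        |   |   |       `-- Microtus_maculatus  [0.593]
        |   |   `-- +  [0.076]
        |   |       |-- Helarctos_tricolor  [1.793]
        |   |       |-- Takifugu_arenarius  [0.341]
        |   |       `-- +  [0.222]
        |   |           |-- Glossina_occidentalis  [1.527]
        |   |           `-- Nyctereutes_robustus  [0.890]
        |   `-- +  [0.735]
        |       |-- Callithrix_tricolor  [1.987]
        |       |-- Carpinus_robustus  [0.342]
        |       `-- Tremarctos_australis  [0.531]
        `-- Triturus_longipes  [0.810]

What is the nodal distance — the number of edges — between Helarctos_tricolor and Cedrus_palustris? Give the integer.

7

The MRCA of Helarctos_tricolor and Cedrus_palustris is the node subtending (((Xenopus_australis,Cedrus_palustris),Secale_viridis),(((Felis_bicolor,((Salmo_australis,(Cercopithecus_litoralis,(Rattus_palustris,Bombus_rubra))),Microtus_maculatus)),(Helarctos_tricolor,Takifugu_arenarius,(Glossina_occidentalis,Nyctereutes_robustus))),(Callithrix_tricolor,Carpinus_robustus,Tremarctos_australis)),Triturus_longipes).
From Helarctos_tricolor up to that node: 4 branches. From Cedrus_palustris up to the same node: 3 branches. Total: 4 + 3 = 7.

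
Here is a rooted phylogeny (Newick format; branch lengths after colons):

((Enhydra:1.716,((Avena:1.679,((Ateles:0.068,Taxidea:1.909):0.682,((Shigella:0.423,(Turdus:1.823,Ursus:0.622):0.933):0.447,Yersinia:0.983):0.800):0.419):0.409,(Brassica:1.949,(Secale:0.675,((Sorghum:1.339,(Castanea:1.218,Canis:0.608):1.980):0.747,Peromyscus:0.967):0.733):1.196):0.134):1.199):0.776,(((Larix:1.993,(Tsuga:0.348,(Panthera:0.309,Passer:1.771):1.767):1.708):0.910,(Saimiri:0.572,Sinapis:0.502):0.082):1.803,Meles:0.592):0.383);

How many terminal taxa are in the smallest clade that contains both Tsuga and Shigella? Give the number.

The MRCA of Tsuga and Shigella is the root, so the clade is the entire tree.
That clade contains 21 terminal taxa: Ateles, Avena, Brassica, Canis, Castanea, Enhydra, Larix, Meles, Panthera, Passer, Peromyscus, Saimiri, Secale, Shigella, Sinapis, Sorghum, Taxidea, Tsuga, Turdus, Ursus, Yersinia.

21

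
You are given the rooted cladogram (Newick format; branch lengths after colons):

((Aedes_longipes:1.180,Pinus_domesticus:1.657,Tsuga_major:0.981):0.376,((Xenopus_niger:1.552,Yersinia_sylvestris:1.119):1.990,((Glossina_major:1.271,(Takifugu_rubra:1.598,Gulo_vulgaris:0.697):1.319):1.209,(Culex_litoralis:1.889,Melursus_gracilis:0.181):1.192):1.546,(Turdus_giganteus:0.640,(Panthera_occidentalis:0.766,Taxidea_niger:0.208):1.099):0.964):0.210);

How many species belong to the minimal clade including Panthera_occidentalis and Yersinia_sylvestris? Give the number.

10

The MRCA of Panthera_occidentalis and Yersinia_sylvestris is the node subtending ((Xenopus_niger,Yersinia_sylvestris),((Glossina_major,(Takifugu_rubra,Gulo_vulgaris)),(Culex_litoralis,Melursus_gracilis)),(Turdus_giganteus,(Panthera_occidentalis,Taxidea_niger))).
That clade contains 10 terminal taxa: Culex_litoralis, Glossina_major, Gulo_vulgaris, Melursus_gracilis, Panthera_occidentalis, Takifugu_rubra, Taxidea_niger, Turdus_giganteus, Xenopus_niger, Yersinia_sylvestris.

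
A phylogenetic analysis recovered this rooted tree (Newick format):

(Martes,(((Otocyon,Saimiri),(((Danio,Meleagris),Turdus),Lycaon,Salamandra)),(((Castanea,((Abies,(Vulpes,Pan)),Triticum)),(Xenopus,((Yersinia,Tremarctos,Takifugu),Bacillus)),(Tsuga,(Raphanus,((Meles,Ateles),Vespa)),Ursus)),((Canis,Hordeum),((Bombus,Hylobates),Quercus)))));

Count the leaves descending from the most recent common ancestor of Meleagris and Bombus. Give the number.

28

The MRCA of Meleagris and Bombus is the node subtending (((Otocyon,Saimiri),(((Danio,Meleagris),Turdus),Lycaon,Salamandra)),(((Castanea,((Abies,(Vulpes,Pan)),Triticum)),(Xenopus,((Yersinia,Tremarctos,Takifugu),Bacillus)),(Tsuga,(Raphanus,((Meles,Ateles),Vespa)),Ursus)),((Canis,Hordeum),((Bombus,Hylobates),Quercus)))).
That clade contains 28 terminal taxa: Abies, Ateles, Bacillus, Bombus, Canis, Castanea, Danio, Hordeum, Hylobates, Lycaon, Meleagris, Meles, Otocyon, Pan, Quercus, Raphanus, Saimiri, Salamandra, Takifugu, Tremarctos, Triticum, Tsuga, Turdus, Ursus, Vespa, Vulpes, Xenopus, Yersinia.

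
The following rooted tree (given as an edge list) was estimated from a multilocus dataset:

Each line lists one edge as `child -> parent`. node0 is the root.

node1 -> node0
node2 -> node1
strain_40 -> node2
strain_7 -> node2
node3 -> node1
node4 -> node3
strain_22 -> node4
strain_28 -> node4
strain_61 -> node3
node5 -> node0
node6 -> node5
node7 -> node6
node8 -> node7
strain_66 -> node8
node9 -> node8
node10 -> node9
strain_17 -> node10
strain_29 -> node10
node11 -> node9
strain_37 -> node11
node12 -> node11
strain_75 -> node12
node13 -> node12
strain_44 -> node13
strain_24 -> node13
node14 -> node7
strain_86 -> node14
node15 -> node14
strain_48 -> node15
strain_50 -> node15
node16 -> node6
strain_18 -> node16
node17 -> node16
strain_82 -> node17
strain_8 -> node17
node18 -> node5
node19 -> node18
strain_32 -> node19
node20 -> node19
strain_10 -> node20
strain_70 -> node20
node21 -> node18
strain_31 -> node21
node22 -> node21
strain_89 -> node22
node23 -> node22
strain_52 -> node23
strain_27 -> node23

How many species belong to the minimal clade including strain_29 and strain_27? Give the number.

20

The MRCA of strain_29 and strain_27 is the node subtending ((((strain_66,((strain_17,strain_29),(strain_37,(strain_75,(strain_44,strain_24))))),(strain_86,(strain_48,strain_50))),(strain_18,(strain_82,strain_8))),((strain_32,(strain_10,strain_70)),(strain_31,(strain_89,(strain_52,strain_27))))).
That clade contains 20 terminal taxa: strain_10, strain_17, strain_18, strain_24, strain_27, strain_29, strain_31, strain_32, strain_37, strain_44, strain_48, strain_50, strain_52, strain_66, strain_70, strain_75, strain_8, strain_82, strain_86, strain_89.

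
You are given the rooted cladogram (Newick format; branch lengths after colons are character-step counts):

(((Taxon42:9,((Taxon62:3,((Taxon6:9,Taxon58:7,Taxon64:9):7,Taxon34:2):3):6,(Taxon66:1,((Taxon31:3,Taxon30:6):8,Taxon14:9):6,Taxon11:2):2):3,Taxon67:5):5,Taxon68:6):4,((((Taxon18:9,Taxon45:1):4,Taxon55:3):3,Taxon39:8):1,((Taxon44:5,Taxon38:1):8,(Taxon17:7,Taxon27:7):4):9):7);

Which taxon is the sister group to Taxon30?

Taxon30 attaches to the tree at the node subtending (Taxon31,Taxon30).
The other lineage descending from that same node — the sister group — is the single tip Taxon31.

Taxon31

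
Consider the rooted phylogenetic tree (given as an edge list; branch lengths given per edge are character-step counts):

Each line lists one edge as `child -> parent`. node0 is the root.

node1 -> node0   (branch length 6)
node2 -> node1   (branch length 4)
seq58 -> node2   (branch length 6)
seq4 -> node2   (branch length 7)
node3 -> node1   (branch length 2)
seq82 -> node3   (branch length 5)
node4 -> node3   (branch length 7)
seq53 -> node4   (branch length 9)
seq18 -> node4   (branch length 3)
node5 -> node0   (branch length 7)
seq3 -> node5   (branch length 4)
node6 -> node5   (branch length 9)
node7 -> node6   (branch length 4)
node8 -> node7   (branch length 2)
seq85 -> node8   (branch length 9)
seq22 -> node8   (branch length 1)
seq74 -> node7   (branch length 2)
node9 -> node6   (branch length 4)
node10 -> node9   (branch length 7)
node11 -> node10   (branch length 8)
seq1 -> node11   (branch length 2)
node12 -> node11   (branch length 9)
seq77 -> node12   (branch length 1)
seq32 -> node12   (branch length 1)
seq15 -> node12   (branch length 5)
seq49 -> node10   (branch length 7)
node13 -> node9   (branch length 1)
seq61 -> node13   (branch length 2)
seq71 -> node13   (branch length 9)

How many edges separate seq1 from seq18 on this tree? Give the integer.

10

The MRCA of seq1 and seq18 is the root of the tree.
From seq1 up to that node: 6 branches. From seq18 up to the same node: 4 branches. Total: 6 + 4 = 10.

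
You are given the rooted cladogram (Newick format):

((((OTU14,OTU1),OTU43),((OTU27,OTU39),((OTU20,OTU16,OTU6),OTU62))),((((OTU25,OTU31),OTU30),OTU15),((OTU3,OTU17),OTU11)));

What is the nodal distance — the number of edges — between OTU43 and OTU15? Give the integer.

The MRCA of OTU43 and OTU15 is the root of the tree.
From OTU43 up to that node: 3 branches. From OTU15 up to the same node: 3 branches. Total: 3 + 3 = 6.

6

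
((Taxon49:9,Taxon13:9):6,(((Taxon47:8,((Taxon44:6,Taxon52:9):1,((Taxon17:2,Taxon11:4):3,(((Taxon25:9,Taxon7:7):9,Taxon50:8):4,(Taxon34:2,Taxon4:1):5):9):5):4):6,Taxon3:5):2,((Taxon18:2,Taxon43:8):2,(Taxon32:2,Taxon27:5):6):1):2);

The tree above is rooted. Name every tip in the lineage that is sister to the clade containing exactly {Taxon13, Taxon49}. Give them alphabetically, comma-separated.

The clade containing exactly {Taxon13, Taxon49} attaches directly to the root of the tree.
The other lineage descending from that same node — the sister group — is (((Taxon47,((Taxon44,Taxon52),((Taxon17,Taxon11),(((Taxon25,Taxon7),Taxon50),(Taxon34,Taxon4))))),Taxon3),((Taxon18,Taxon43),(Taxon32,Taxon27))); its 15 tips in alphabetical order are the answer.

Taxon11, Taxon17, Taxon18, Taxon25, Taxon27, Taxon3, Taxon32, Taxon34, Taxon4, Taxon43, Taxon44, Taxon47, Taxon50, Taxon52, Taxon7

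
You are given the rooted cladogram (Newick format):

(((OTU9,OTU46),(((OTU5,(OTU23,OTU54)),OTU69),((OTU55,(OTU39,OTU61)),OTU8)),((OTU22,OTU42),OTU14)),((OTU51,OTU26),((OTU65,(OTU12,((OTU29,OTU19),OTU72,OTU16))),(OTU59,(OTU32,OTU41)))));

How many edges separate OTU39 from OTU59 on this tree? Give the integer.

The MRCA of OTU39 and OTU59 is the root of the tree.
From OTU39 up to that node: 6 branches. From OTU59 up to the same node: 4 branches. Total: 6 + 4 = 10.

10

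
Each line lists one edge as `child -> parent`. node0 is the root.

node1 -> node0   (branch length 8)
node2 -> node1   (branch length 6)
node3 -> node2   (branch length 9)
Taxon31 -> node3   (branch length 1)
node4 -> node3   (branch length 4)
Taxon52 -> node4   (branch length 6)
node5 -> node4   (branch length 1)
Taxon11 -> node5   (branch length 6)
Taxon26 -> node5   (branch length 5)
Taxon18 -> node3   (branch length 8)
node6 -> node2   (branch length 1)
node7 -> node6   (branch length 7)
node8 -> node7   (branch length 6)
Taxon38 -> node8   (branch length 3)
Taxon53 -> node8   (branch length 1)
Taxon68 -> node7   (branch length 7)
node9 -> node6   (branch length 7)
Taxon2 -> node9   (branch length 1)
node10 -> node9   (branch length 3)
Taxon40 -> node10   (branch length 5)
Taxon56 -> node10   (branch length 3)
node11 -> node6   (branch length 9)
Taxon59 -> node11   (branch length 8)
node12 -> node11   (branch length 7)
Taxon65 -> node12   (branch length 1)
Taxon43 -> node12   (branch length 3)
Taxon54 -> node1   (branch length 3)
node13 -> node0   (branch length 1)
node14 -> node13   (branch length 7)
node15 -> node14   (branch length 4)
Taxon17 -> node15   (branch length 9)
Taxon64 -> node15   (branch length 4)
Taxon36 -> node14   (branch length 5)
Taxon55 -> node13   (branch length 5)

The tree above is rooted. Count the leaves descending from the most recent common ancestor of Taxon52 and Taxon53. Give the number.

The MRCA of Taxon52 and Taxon53 is the node subtending ((Taxon31,(Taxon52,(Taxon11,Taxon26)),Taxon18),(((Taxon38,Taxon53),Taxon68),(Taxon2,(Taxon40,Taxon56)),(Taxon59,(Taxon65,Taxon43)))).
That clade contains 14 terminal taxa: Taxon11, Taxon18, Taxon2, Taxon26, Taxon31, Taxon38, Taxon40, Taxon43, Taxon52, Taxon53, Taxon56, Taxon59, Taxon65, Taxon68.

14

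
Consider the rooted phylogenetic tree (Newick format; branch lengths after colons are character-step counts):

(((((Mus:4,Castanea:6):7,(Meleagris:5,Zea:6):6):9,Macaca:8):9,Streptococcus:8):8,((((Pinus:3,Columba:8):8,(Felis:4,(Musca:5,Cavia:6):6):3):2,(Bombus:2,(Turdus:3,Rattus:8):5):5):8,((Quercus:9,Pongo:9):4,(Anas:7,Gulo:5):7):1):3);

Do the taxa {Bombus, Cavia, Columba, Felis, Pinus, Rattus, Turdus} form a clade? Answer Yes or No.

No

The MRCA of the listed taxa subtends (((Pinus,Columba),(Felis,(Musca,Cavia))),(Bombus,(Turdus,Rattus))).
That clade also contains Musca, which is not in the proposed group, so the group is not monophyletic.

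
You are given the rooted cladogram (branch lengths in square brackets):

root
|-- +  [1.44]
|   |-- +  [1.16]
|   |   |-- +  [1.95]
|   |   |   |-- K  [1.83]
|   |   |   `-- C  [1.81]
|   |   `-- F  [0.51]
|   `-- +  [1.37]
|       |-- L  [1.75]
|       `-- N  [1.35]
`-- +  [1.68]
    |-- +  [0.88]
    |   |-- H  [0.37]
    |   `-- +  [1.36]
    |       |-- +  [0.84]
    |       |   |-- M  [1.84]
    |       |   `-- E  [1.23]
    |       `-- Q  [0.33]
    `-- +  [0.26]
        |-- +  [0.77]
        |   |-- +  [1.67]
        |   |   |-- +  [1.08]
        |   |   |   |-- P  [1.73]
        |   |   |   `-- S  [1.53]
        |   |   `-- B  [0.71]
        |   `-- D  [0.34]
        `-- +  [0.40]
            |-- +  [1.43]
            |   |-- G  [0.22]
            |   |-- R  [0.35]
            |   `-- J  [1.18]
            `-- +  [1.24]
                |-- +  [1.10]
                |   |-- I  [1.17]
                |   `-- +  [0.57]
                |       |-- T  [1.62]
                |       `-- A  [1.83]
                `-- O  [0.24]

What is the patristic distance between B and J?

The path runs B → … → MRCA → … → J; the MRCA is the node subtending ((((P,S),B),D),((G,R,J),((I,(T,A)),O))).
Branch lengths along that path: 0.71 + 1.67 + 0.77 + 0.40 + 1.43 + 1.18 = 6.16.

6.16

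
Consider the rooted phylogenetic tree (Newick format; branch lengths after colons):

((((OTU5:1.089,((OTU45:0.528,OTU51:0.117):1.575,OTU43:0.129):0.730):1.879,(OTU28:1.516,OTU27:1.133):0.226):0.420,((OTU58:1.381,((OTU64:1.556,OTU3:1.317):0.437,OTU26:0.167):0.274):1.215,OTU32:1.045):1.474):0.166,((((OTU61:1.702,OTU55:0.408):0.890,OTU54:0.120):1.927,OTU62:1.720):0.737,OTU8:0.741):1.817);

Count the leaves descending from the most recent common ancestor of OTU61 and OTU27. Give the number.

16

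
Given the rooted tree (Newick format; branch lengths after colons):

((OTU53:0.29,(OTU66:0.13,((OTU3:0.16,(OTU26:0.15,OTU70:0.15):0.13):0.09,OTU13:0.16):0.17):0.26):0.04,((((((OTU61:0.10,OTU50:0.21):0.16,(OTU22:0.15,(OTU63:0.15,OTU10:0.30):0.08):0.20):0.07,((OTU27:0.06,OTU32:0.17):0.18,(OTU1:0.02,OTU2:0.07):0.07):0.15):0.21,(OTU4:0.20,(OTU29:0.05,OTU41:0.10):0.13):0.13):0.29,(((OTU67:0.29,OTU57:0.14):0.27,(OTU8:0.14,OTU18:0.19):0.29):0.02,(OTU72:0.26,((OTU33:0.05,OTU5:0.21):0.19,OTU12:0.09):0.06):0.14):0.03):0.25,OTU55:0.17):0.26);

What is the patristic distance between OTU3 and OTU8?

The path runs OTU3 → … → MRCA → … → OTU8; the MRCA is the root of the tree.
Branch lengths along that path: 0.16 + 0.09 + 0.17 + 0.26 + 0.04 + 0.26 + 0.25 + 0.03 + 0.02 + 0.29 + 0.14 = 1.71.

1.71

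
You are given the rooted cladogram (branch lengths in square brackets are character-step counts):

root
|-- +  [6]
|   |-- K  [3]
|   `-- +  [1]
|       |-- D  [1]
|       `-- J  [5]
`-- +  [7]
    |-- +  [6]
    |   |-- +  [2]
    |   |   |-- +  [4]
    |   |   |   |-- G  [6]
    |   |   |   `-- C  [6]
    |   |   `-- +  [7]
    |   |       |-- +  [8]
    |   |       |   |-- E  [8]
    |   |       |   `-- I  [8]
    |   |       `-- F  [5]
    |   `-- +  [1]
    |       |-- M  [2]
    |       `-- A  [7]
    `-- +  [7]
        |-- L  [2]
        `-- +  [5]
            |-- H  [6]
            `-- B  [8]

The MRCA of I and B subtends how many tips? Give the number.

10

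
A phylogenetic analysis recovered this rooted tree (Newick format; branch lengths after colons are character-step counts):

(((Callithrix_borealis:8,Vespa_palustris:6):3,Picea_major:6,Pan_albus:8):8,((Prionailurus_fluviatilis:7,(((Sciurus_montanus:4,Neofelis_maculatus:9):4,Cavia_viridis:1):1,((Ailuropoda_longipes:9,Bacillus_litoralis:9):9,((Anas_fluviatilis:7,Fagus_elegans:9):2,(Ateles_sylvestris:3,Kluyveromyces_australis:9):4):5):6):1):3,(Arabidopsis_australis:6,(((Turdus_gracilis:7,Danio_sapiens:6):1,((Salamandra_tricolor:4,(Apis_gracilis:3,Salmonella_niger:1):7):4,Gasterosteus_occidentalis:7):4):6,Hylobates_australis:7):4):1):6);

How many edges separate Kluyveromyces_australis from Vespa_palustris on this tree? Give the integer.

The MRCA of Kluyveromyces_australis and Vespa_palustris is the root of the tree.
From Kluyveromyces_australis up to that node: 7 branches. From Vespa_palustris up to the same node: 3 branches. Total: 7 + 3 = 10.

10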